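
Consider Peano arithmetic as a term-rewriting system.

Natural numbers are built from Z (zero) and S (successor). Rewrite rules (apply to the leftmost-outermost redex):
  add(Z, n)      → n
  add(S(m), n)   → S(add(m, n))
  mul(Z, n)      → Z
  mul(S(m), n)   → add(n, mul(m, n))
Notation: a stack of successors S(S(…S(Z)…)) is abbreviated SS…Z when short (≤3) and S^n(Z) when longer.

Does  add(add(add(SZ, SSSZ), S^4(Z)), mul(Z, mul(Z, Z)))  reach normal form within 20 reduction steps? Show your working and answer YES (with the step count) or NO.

  start: add(add(add(SZ, SSSZ), S^4(Z)), mul(Z, mul(Z, Z)))
  step 1: add(add(S(add(Z, SSSZ)), S^4(Z)), mul(Z, mul(Z, Z)))
  step 2: add(S(add(add(Z, SSSZ), S^4(Z))), mul(Z, mul(Z, Z)))
  step 3: S(add(add(add(Z, SSSZ), S^4(Z)), mul(Z, mul(Z, Z))))
  step 4: S(add(add(SSSZ, S^4(Z)), mul(Z, mul(Z, Z))))
  step 5: S(add(S(add(SSZ, S^4(Z))), mul(Z, mul(Z, Z))))
  step 6: S(S(add(add(SSZ, S^4(Z)), mul(Z, mul(Z, Z)))))
  step 7: S(S(add(S(add(SZ, S^4(Z))), mul(Z, mul(Z, Z)))))
  step 8: S(S(S(add(add(SZ, S^4(Z)), mul(Z, mul(Z, Z))))))
  step 9: S(S(S(add(S(add(Z, S^4(Z))), mul(Z, mul(Z, Z))))))
  step 10: S(S(S(S(add(add(Z, S^4(Z)), mul(Z, mul(Z, Z)))))))
  step 11: S(S(S(S(add(S^4(Z), mul(Z, mul(Z, Z)))))))
  step 12: S(S(S(S(S(add(SSSZ, mul(Z, mul(Z, Z))))))))
  step 13: S(S(S(S(S(S(add(SSZ, mul(Z, mul(Z, Z)))))))))
  step 14: S(S(S(S(S(S(S(add(SZ, mul(Z, mul(Z, Z))))))))))
  step 15: S(S(S(S(S(S(S(S(add(Z, mul(Z, mul(Z, Z)))))))))))
  step 16: S(S(S(S(S(S(S(S(mul(Z, mul(Z, Z))))))))))
  step 17: S^8(Z)

Answer: YES — reaches normal form S^8(Z) in 17 ≤ 20 steps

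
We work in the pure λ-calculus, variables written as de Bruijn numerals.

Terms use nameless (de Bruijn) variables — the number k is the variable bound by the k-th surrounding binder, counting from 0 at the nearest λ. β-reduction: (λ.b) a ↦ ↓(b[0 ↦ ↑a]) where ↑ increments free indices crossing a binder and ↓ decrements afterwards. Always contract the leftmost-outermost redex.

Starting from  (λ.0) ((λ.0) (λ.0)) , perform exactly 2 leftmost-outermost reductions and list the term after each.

  start: (λ.0) ((λ.0) (λ.0))
  →1  (λ.0) (λ.0)
  →2  λ.0

Answer: after 2 steps: λ.0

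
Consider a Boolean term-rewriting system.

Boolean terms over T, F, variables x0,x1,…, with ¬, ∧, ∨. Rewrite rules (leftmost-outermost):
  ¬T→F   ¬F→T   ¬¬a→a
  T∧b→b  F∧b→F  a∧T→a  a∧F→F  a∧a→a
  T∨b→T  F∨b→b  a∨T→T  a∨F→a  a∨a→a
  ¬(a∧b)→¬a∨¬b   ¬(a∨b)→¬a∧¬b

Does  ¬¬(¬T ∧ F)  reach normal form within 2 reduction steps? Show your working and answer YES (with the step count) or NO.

  start: ¬¬(¬T ∧ F)
  step 1: ¬T ∧ F
  step 2: F

Answer: YES — reaches normal form F in 2 ≤ 2 steps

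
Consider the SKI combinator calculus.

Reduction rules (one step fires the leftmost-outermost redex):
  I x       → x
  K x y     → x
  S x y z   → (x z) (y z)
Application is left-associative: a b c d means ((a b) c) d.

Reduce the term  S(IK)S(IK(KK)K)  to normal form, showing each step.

  start: S(IK)S(IK(KK)K)
  →1  IK(IK(KK)K)(S(IK(KK)K))
  →2  K(IK(KK)K)(S(IK(KK)K))
  →3  IK(KK)K
  →4  K(KK)K
  →5  KK

Answer: normal form = KK  (in 5 steps)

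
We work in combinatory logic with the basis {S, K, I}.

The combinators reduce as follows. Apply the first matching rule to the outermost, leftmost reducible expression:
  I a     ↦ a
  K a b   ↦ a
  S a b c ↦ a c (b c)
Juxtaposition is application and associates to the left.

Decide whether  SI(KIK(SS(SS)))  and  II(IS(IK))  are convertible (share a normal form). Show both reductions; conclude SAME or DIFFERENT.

Answer: DIFFERENT — A ⇓ SI(SS(SS)), B ⇓ SK

Reduction:
Term A:
  start: SI(KIK(SS(SS)))
  →1  SI(I(SS(SS)))
  →2  SI(SS(SS))

Term B:
  start: II(IS(IK))
  →1  I(IS(IK))
  →2  IS(IK)
  →3  S(IK)
  →4  SK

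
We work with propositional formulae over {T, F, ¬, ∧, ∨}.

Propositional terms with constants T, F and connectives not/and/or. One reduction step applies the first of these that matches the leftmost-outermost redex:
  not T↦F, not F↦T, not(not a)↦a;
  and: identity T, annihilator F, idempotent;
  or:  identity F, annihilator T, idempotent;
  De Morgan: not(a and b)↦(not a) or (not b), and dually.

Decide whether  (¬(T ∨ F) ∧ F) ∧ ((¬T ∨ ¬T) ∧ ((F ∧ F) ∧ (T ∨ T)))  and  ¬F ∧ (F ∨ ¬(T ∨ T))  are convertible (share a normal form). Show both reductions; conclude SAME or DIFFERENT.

Term A:
  start: (¬(T ∨ F) ∧ F) ∧ ((¬T ∨ ¬T) ∧ ((F ∧ F) ∧ (T ∨ T)))
  step 1: F ∧ ((¬T ∨ ¬T) ∧ ((F ∧ F) ∧ (T ∨ T)))
  step 2: F

Term B:
  start: ¬F ∧ (F ∨ ¬(T ∨ T))
  step 1: T ∧ (F ∨ ¬(T ∨ T))
  step 2: F ∨ ¬(T ∨ T)
  step 3: ¬(T ∨ T)
  step 4: ¬T ∧ ¬T
  step 5: ¬T
  step 6: F

Answer: SAME — A ⇓ F, B ⇓ F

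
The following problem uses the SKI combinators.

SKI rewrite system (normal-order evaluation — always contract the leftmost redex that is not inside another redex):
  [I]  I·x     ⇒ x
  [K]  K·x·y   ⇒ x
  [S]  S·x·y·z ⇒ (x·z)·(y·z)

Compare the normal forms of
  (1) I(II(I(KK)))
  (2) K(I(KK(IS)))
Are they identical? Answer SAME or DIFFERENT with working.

Term A:
  start: I(II(I(KK)))
  step 1: II(I(KK))
  step 2: I(I(KK))
  step 3: I(KK)
  step 4: KK

Term B:
  start: K(I(KK(IS)))
  step 1: K(KK(IS))
  step 2: KK

Answer: SAME — A ⇓ KK, B ⇓ KK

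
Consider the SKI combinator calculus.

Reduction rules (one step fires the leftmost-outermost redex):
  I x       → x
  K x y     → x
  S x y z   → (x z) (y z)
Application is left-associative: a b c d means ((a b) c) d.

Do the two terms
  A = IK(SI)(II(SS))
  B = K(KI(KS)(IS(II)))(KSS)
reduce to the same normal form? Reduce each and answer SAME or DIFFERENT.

Answer: SAME — A ⇓ SI, B ⇓ SI

Working:
Term A:
  start: IK(SI)(II(SS))
  →1  K(SI)(II(SS))
  →2  SI

Term B:
  start: K(KI(KS)(IS(II)))(KSS)
  →1  KI(KS)(IS(II))
  →2  I(IS(II))
  →3  IS(II)
  →4  S(II)
  →5  SI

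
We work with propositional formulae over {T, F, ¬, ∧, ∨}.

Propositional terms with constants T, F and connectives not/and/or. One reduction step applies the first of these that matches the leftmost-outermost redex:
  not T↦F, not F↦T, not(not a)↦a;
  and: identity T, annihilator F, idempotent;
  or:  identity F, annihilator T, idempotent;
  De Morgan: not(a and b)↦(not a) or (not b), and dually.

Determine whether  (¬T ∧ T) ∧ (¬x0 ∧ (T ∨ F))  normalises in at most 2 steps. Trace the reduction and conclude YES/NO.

  start: (¬T ∧ T) ∧ (¬x0 ∧ (T ∨ F))
  →1  ¬T ∧ (¬x0 ∧ (T ∨ F))
  →2  F ∧ (¬x0 ∧ (T ∨ F))

Answer: NO — after 2 steps the term is F ∧ (¬x0 ∧ (T ∨ F)), not yet normal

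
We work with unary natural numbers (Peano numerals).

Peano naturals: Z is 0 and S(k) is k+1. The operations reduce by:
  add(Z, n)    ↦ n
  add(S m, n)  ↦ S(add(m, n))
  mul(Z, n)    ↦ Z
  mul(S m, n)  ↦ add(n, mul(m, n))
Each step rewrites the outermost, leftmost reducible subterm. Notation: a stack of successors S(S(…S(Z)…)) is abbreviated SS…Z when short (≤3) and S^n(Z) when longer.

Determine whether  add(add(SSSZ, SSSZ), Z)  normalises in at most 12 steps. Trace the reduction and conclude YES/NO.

Answer: YES — reaches normal form S^6(Z) in 11 ≤ 12 steps

Reduction:
  start: add(add(SSSZ, SSSZ), Z)
  →1  add(S(add(SSZ, SSSZ)), Z)
  →2  S(add(add(SSZ, SSSZ), Z))
  →3  S(add(S(add(SZ, SSSZ)), Z))
  →4  S(S(add(add(SZ, SSSZ), Z)))
  →5  S(S(add(S(add(Z, SSSZ)), Z)))
  →6  S(S(S(add(add(Z, SSSZ), Z))))
  →7  S(S(S(add(SSSZ, Z))))
  →8  S(S(S(S(add(SSZ, Z)))))
  →9  S(S(S(S(S(add(SZ, Z))))))
  →10  S(S(S(S(S(S(add(Z, Z)))))))
  →11  S^6(Z)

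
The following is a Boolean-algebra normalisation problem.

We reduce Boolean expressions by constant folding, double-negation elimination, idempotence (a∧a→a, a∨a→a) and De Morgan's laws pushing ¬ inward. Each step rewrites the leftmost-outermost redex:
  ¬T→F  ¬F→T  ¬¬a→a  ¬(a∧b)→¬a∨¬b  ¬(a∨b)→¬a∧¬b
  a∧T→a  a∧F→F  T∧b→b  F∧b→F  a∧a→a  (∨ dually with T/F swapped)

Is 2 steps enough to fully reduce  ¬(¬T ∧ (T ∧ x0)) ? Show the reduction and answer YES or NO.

Answer: NO — after 2 steps the term is T ∨ ¬(T ∧ x0), not yet normal

Working:
  start: ¬(¬T ∧ (T ∧ x0))
  →1  ¬¬T ∨ ¬(T ∧ x0)
  →2  T ∨ ¬(T ∧ x0)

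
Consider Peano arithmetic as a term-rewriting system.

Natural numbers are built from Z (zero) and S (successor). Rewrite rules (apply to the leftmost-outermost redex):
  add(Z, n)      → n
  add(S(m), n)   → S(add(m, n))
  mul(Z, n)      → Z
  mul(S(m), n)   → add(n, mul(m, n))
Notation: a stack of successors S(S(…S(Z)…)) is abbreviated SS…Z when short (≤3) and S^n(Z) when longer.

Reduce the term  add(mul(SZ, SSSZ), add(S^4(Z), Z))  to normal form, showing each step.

Answer: normal form = S^7(Z)  (in 15 steps)

Reduction:
  start: add(mul(SZ, SSSZ), add(S^4(Z), Z))
  [1] add(add(SSSZ, mul(Z, SSSZ)), add(S^4(Z), Z))
  [2] add(S(add(SSZ, mul(Z, SSSZ))), add(S^4(Z), Z))
  [3] S(add(add(SSZ, mul(Z, SSSZ)), add(S^4(Z), Z)))
  [4] S(add(S(add(SZ, mul(Z, SSSZ))), add(S^4(Z), Z)))
  [5] S(S(add(add(SZ, mul(Z, SSSZ)), add(S^4(Z), Z))))
  [6] S(S(add(S(add(Z, mul(Z, SSSZ))), add(S^4(Z), Z))))
  [7] S(S(S(add(add(Z, mul(Z, SSSZ)), add(S^4(Z), Z)))))
  [8] S(S(S(add(mul(Z, SSSZ), add(S^4(Z), Z)))))
  [9] S(S(S(add(Z, add(S^4(Z), Z)))))
  [10] S(S(S(add(S^4(Z), Z))))
  [11] S(S(S(S(add(SSSZ, Z)))))
  [12] S(S(S(S(S(add(SSZ, Z))))))
  [13] S(S(S(S(S(S(add(SZ, Z)))))))
  [14] S(S(S(S(S(S(S(add(Z, Z))))))))
  [15] S^7(Z)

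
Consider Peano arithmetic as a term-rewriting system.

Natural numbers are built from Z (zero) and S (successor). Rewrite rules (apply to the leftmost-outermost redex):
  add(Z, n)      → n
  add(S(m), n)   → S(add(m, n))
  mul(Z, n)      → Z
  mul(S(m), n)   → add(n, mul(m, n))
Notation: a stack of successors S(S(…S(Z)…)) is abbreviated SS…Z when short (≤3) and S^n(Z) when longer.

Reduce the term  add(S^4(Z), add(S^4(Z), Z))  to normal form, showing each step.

Answer: normal form = S^8(Z)  (in 10 steps)

Derivation:
  start: add(S^4(Z), add(S^4(Z), Z))
  [1] S(add(SSSZ, add(S^4(Z), Z)))
  [2] S(S(add(SSZ, add(S^4(Z), Z))))
  [3] S(S(S(add(SZ, add(S^4(Z), Z)))))
  [4] S(S(S(S(add(Z, add(S^4(Z), Z))))))
  [5] S(S(S(S(add(S^4(Z), Z)))))
  [6] S(S(S(S(S(add(SSSZ, Z))))))
  [7] S(S(S(S(S(S(add(SSZ, Z)))))))
  [8] S(S(S(S(S(S(S(add(SZ, Z))))))))
  [9] S(S(S(S(S(S(S(S(add(Z, Z)))))))))
  [10] S^8(Z)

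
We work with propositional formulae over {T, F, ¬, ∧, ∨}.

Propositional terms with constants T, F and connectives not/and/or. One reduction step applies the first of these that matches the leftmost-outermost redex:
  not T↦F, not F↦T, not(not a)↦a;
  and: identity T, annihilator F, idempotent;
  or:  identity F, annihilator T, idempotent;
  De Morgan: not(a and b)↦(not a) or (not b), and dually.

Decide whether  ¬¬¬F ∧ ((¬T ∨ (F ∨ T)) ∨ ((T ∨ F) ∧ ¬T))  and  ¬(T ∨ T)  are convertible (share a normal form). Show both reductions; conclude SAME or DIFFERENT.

Answer: DIFFERENT — A ⇓ T, B ⇓ F

Working:
Term A:
  start: ¬¬¬F ∧ ((¬T ∨ (F ∨ T)) ∨ ((T ∨ F) ∧ ¬T))
  →1  ¬F ∧ ((¬T ∨ (F ∨ T)) ∨ ((T ∨ F) ∧ ¬T))
  →2  T ∧ ((¬T ∨ (F ∨ T)) ∨ ((T ∨ F) ∧ ¬T))
  →3  (¬T ∨ (F ∨ T)) ∨ ((T ∨ F) ∧ ¬T)
  →4  (F ∨ (F ∨ T)) ∨ ((T ∨ F) ∧ ¬T)
  →5  (F ∨ T) ∨ ((T ∨ F) ∧ ¬T)
  →6  T ∨ ((T ∨ F) ∧ ¬T)
  →7  T

Term B:
  start: ¬(T ∨ T)
  →1  ¬T ∧ ¬T
  →2  ¬T
  →3  F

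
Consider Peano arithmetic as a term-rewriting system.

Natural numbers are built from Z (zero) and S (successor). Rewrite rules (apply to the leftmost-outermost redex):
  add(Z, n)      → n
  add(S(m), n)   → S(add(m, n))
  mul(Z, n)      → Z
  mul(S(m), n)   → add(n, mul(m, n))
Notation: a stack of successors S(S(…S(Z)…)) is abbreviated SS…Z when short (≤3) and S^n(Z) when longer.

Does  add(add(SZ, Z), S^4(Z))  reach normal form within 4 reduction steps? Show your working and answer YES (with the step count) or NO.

Answer: YES — reaches normal form S^5(Z) in 4 ≤ 4 steps

Working:
  start: add(add(SZ, Z), S^4(Z))
  step 1: add(S(add(Z, Z)), S^4(Z))
  step 2: S(add(add(Z, Z), S^4(Z)))
  step 3: S(add(Z, S^4(Z)))
  step 4: S^5(Z)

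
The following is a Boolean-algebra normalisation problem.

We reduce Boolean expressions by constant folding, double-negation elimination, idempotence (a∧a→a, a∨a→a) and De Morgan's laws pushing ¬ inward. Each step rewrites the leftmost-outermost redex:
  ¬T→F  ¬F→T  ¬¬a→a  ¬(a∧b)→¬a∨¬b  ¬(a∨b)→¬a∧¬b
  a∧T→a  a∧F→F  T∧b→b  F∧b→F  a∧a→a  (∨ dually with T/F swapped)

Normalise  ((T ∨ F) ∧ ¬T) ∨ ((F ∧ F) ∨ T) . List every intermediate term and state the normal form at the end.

Answer: normal form = T  (in 5 steps)

Working:
  start: ((T ∨ F) ∧ ¬T) ∨ ((F ∧ F) ∨ T)
  [1] (T ∧ ¬T) ∨ ((F ∧ F) ∨ T)
  [2] ¬T ∨ ((F ∧ F) ∨ T)
  [3] F ∨ ((F ∧ F) ∨ T)
  [4] (F ∧ F) ∨ T
  [5] T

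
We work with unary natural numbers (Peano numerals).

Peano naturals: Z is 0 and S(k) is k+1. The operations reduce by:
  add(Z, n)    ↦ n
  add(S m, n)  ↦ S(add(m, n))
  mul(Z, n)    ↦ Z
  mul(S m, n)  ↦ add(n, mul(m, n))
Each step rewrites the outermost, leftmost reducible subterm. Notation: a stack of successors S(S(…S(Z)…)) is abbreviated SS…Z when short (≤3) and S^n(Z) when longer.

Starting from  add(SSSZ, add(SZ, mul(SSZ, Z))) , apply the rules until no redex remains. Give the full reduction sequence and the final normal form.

Answer: normal form = S^4(Z)  (in 11 steps)

Derivation:
  start: add(SSSZ, add(SZ, mul(SSZ, Z)))
  →1  S(add(SSZ, add(SZ, mul(SSZ, Z))))
  →2  S(S(add(SZ, add(SZ, mul(SSZ, Z)))))
  →3  S(S(S(add(Z, add(SZ, mul(SSZ, Z))))))
  →4  S(S(S(add(SZ, mul(SSZ, Z)))))
  →5  S(S(S(S(add(Z, mul(SSZ, Z))))))
  →6  S(S(S(S(mul(SSZ, Z)))))
  →7  S(S(S(S(add(Z, mul(SZ, Z))))))
  →8  S(S(S(S(mul(SZ, Z)))))
  →9  S(S(S(S(add(Z, mul(Z, Z))))))
  →10  S(S(S(S(mul(Z, Z)))))
  →11  S^4(Z)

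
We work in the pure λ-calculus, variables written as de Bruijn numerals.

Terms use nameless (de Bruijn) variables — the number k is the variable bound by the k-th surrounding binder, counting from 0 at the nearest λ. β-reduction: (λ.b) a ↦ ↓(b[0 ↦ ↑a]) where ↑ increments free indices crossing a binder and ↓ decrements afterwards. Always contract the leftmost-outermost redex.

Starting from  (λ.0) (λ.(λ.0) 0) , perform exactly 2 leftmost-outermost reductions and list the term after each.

  start: (λ.0) (λ.(λ.0) 0)
  step 1: λ.(λ.0) 0
  step 2: λ.0

Answer: after 2 steps: λ.0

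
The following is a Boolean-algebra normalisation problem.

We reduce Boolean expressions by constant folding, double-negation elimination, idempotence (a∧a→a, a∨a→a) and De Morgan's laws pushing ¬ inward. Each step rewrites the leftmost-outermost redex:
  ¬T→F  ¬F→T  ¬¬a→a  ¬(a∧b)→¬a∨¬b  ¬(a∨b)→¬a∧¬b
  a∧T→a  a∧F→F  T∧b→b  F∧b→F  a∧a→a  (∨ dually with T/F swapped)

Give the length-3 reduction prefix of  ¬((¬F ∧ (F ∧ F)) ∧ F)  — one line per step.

Answer: after 3 steps: (F ∨ ¬(F ∧ F)) ∨ ¬F

Derivation:
  start: ¬((¬F ∧ (F ∧ F)) ∧ F)
  [1] ¬(¬F ∧ (F ∧ F)) ∨ ¬F
  [2] (¬¬F ∨ ¬(F ∧ F)) ∨ ¬F
  [3] (F ∨ ¬(F ∧ F)) ∨ ¬F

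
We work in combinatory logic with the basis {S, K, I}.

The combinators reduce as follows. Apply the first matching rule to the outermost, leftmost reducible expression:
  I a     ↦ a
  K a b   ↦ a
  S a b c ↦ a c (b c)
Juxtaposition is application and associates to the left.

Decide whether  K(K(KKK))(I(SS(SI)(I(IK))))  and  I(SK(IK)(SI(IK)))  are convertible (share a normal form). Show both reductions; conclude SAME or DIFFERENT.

Term A:
  start: K(K(KKK))(I(SS(SI)(I(IK))))
  →1  K(KKK)
  →2  KK

Term B:
  start: I(SK(IK)(SI(IK)))
  →1  SK(IK)(SI(IK))
  →2  K(SI(IK))(IK(SI(IK)))
  →3  SI(IK)
  →4  SIK

Answer: DIFFERENT — A ⇓ KK, B ⇓ SIK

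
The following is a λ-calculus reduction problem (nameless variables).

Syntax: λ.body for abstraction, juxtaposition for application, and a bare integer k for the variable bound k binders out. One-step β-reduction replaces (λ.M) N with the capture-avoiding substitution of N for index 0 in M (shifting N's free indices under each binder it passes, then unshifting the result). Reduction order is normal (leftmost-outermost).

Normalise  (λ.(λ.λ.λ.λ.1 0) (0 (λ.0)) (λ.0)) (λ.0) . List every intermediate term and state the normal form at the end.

Answer: normal form = λ.λ.1 0  (in 3 steps)

Reduction:
  start: (λ.(λ.λ.λ.λ.1 0) (0 (λ.0)) (λ.0)) (λ.0)
  →1  (λ.λ.λ.λ.1 0) ((λ.0) (λ.0)) (λ.0)
  →2  (λ.λ.λ.1 0) (λ.0)
  →3  λ.λ.1 0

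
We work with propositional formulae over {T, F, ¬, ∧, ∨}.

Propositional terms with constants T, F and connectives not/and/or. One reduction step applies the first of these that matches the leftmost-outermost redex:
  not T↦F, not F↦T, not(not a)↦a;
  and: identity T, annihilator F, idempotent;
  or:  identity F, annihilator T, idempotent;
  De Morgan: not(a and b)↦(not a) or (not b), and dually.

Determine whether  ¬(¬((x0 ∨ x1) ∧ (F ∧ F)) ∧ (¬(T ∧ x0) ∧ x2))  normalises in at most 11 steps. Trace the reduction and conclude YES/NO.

  start: ¬(¬((x0 ∨ x1) ∧ (F ∧ F)) ∧ (¬(T ∧ x0) ∧ x2))
  →1  ¬¬((x0 ∨ x1) ∧ (F ∧ F)) ∨ ¬(¬(T ∧ x0) ∧ x2)
  →2  ((x0 ∨ x1) ∧ (F ∧ F)) ∨ ¬(¬(T ∧ x0) ∧ x2)
  →3  ((x0 ∨ x1) ∧ F) ∨ ¬(¬(T ∧ x0) ∧ x2)
  →4  F ∨ ¬(¬(T ∧ x0) ∧ x2)
  →5  ¬(¬(T ∧ x0) ∧ x2)
  →6  ¬¬(T ∧ x0) ∨ ¬x2
  →7  (T ∧ x0) ∨ ¬x2
  →8  x0 ∨ ¬x2

Answer: YES — reaches normal form x0 ∨ ¬x2 in 8 ≤ 11 steps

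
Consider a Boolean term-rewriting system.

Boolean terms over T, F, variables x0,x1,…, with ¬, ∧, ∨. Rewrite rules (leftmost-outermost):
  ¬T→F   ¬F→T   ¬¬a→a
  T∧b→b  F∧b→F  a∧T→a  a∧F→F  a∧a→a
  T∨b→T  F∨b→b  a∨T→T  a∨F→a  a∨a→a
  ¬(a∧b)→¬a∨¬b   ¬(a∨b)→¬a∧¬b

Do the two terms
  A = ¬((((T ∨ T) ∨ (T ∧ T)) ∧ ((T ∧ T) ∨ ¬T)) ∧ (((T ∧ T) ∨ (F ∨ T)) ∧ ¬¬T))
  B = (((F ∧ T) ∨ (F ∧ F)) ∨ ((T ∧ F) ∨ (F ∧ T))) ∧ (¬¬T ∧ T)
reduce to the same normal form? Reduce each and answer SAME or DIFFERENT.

Term A:
  start: ¬((((T ∨ T) ∨ (T ∧ T)) ∧ ((T ∧ T) ∨ ¬T)) ∧ (((T ∧ T) ∨ (F ∨ T)) ∧ ¬¬T))
  step 1: ¬(((T ∨ T) ∨ (T ∧ T)) ∧ ((T ∧ T) ∨ ¬T)) ∨ ¬(((T ∧ T) ∨ (F ∨ T)) ∧ ¬¬T)
  step 2: (¬((T ∨ T) ∨ (T ∧ T)) ∨ ¬((T ∧ T) ∨ ¬T)) ∨ ¬(((T ∧ T) ∨ (F ∨ T)) ∧ ¬¬T)
  step 3: ((¬(T ∨ T) ∧ ¬(T ∧ T)) ∨ ¬((T ∧ T) ∨ ¬T)) ∨ ¬(((T ∧ T) ∨ (F ∨ T)) ∧ ¬¬T)
  step 4: (((¬T ∧ ¬T) ∧ ¬(T ∧ T)) ∨ ¬((T ∧ T) ∨ ¬T)) ∨ ¬(((T ∧ T) ∨ (F ∨ T)) ∧ ¬¬T)
  step 5: ((¬T ∧ ¬(T ∧ T)) ∨ ¬((T ∧ T) ∨ ¬T)) ∨ ¬(((T ∧ T) ∨ (F ∨ T)) ∧ ¬¬T)
  step 6: ((F ∧ ¬(T ∧ T)) ∨ ¬((T ∧ T) ∨ ¬T)) ∨ ¬(((T ∧ T) ∨ (F ∨ T)) ∧ ¬¬T)
  step 7: (F ∨ ¬((T ∧ T) ∨ ¬T)) ∨ ¬(((T ∧ T) ∨ (F ∨ T)) ∧ ¬¬T)
  step 8: ¬((T ∧ T) ∨ ¬T) ∨ ¬(((T ∧ T) ∨ (F ∨ T)) ∧ ¬¬T)
  step 9: (¬(T ∧ T) ∧ ¬¬T) ∨ ¬(((T ∧ T) ∨ (F ∨ T)) ∧ ¬¬T)
  step 10: ((¬T ∨ ¬T) ∧ ¬¬T) ∨ ¬(((T ∧ T) ∨ (F ∨ T)) ∧ ¬¬T)
  step 11: (¬T ∧ ¬¬T) ∨ ¬(((T ∧ T) ∨ (F ∨ T)) ∧ ¬¬T)
  step 12: (F ∧ ¬¬T) ∨ ¬(((T ∧ T) ∨ (F ∨ T)) ∧ ¬¬T)
  step 13: F ∨ ¬(((T ∧ T) ∨ (F ∨ T)) ∧ ¬¬T)
  step 14: ¬(((T ∧ T) ∨ (F ∨ T)) ∧ ¬¬T)
  step 15: ¬((T ∧ T) ∨ (F ∨ T)) ∨ ¬¬¬T
  step 16: (¬(T ∧ T) ∧ ¬(F ∨ T)) ∨ ¬¬¬T
  step 17: ((¬T ∨ ¬T) ∧ ¬(F ∨ T)) ∨ ¬¬¬T
  step 18: (¬T ∧ ¬(F ∨ T)) ∨ ¬¬¬T
  step 19: (F ∧ ¬(F ∨ T)) ∨ ¬¬¬T
  step 20: F ∨ ¬¬¬T
  step 21: ¬¬¬T
  step 22: ¬T
  step 23: F

Term B:
  start: (((F ∧ T) ∨ (F ∧ F)) ∨ ((T ∧ F) ∨ (F ∧ T))) ∧ (¬¬T ∧ T)
  step 1: ((F ∨ (F ∧ F)) ∨ ((T ∧ F) ∨ (F ∧ T))) ∧ (¬¬T ∧ T)
  step 2: ((F ∧ F) ∨ ((T ∧ F) ∨ (F ∧ T))) ∧ (¬¬T ∧ T)
  step 3: (F ∨ ((T ∧ F) ∨ (F ∧ T))) ∧ (¬¬T ∧ T)
  step 4: ((T ∧ F) ∨ (F ∧ T)) ∧ (¬¬T ∧ T)
  step 5: (F ∨ (F ∧ T)) ∧ (¬¬T ∧ T)
  step 6: (F ∧ T) ∧ (¬¬T ∧ T)
  step 7: F ∧ (¬¬T ∧ T)
  step 8: F

Answer: SAME — A ⇓ F, B ⇓ F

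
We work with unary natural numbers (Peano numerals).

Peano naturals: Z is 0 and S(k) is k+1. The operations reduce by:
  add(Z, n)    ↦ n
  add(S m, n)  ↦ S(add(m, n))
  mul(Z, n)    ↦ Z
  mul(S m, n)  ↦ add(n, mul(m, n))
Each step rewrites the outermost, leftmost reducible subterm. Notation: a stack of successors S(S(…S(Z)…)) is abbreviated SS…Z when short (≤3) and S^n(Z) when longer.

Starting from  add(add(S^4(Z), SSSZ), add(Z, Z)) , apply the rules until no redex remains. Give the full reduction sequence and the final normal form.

  start: add(add(S^4(Z), SSSZ), add(Z, Z))
  →1  add(S(add(SSSZ, SSSZ)), add(Z, Z))
  →2  S(add(add(SSSZ, SSSZ), add(Z, Z)))
  →3  S(add(S(add(SSZ, SSSZ)), add(Z, Z)))
  →4  S(S(add(add(SSZ, SSSZ), add(Z, Z))))
  →5  S(S(add(S(add(SZ, SSSZ)), add(Z, Z))))
  →6  S(S(S(add(add(SZ, SSSZ), add(Z, Z)))))
  →7  S(S(S(add(S(add(Z, SSSZ)), add(Z, Z)))))
  →8  S(S(S(S(add(add(Z, SSSZ), add(Z, Z))))))
  →9  S(S(S(S(add(SSSZ, add(Z, Z))))))
  →10  S(S(S(S(S(add(SSZ, add(Z, Z)))))))
  →11  S(S(S(S(S(S(add(SZ, add(Z, Z))))))))
  →12  S(S(S(S(S(S(S(add(Z, add(Z, Z)))))))))
  →13  S(S(S(S(S(S(S(add(Z, Z))))))))
  →14  S^7(Z)

Answer: normal form = S^7(Z)  (in 14 steps)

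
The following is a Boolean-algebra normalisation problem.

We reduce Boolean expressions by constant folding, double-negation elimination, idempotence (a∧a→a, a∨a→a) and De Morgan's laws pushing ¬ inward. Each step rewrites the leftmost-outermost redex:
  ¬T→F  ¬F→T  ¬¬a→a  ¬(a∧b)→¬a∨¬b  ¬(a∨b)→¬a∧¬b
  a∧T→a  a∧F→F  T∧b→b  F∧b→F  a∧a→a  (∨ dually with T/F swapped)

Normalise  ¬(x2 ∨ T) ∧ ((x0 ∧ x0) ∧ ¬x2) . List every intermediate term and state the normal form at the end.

Answer: normal form = F  (in 4 steps)

Working:
  start: ¬(x2 ∨ T) ∧ ((x0 ∧ x0) ∧ ¬x2)
  [1] (¬x2 ∧ ¬T) ∧ ((x0 ∧ x0) ∧ ¬x2)
  [2] (¬x2 ∧ F) ∧ ((x0 ∧ x0) ∧ ¬x2)
  [3] F ∧ ((x0 ∧ x0) ∧ ¬x2)
  [4] F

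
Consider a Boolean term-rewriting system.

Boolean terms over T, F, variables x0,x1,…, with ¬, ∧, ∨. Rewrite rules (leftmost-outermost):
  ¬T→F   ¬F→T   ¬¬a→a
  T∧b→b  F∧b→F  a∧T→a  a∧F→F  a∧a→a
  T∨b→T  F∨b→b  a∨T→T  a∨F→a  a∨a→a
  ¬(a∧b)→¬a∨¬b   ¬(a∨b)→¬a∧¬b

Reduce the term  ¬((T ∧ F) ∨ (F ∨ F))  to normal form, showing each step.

Answer: normal form = T  (in 9 steps)

Derivation:
  start: ¬((T ∧ F) ∨ (F ∨ F))
  [1] ¬(T ∧ F) ∧ ¬(F ∨ F)
  [2] (¬T ∨ ¬F) ∧ ¬(F ∨ F)
  [3] (F ∨ ¬F) ∧ ¬(F ∨ F)
  [4] ¬F ∧ ¬(F ∨ F)
  [5] T ∧ ¬(F ∨ F)
  [6] ¬(F ∨ F)
  [7] ¬F ∧ ¬F
  [8] ¬F
  [9] T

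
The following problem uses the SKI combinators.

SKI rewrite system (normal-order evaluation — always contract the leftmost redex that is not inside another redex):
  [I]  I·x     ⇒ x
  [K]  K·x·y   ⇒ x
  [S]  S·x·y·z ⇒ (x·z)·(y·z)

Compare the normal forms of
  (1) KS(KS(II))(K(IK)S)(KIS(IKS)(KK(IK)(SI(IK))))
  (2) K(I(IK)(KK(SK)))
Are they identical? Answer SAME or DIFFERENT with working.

Term A:
  start: KS(KS(II))(K(IK)S)(KIS(IKS)(KK(IK)(SI(IK))))
  →1  S(K(IK)S)(KIS(IKS)(KK(IK)(SI(IK))))
  →2  S(IK)(KIS(IKS)(KK(IK)(SI(IK))))
  →3  SK(KIS(IKS)(KK(IK)(SI(IK))))
  →4  SK(I(IKS)(KK(IK)(SI(IK))))
  →5  SK(IKS(KK(IK)(SI(IK))))
  →6  SK(KS(KK(IK)(SI(IK))))
  →7  SKS

Term B:
  start: K(I(IK)(KK(SK)))
  →1  K(IK(KK(SK)))
  →2  K(K(KK(SK)))
  →3  K(KK)

Answer: DIFFERENT — A ⇓ SKS, B ⇓ K(KK)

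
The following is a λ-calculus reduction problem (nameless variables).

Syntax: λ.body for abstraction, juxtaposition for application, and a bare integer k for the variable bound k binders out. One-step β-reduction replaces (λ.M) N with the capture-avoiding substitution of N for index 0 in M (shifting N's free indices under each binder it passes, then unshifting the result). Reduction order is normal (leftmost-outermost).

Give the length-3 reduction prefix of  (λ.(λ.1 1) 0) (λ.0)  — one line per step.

Answer: after 3 steps: λ.0

Working:
  start: (λ.(λ.1 1) 0) (λ.0)
  [1] (λ.(λ.0) (λ.0)) (λ.0)
  [2] (λ.0) (λ.0)
  [3] λ.0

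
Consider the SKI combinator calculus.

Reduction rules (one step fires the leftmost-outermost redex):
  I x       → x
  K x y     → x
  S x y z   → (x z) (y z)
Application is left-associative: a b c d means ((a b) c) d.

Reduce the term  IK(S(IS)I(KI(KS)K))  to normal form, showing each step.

Answer: normal form = K(SKK)  (in 8 steps)

Derivation:
  start: IK(S(IS)I(KI(KS)K))
  →1  K(S(IS)I(KI(KS)K))
  →2  K(IS(KI(KS)K)(I(KI(KS)K)))
  →3  K(S(KI(KS)K)(I(KI(KS)K)))
  →4  K(S(IK)(I(KI(KS)K)))
  →5  K(SK(I(KI(KS)K)))
  →6  K(SK(KI(KS)K))
  →7  K(SK(IK))
  →8  K(SKK)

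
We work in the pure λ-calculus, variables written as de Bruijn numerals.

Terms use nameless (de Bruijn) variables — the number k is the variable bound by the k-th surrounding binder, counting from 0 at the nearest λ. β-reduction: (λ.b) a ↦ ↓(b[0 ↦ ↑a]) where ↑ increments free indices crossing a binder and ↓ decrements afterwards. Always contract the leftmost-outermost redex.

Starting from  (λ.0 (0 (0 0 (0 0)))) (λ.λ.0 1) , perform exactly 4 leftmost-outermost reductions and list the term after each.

  start: (λ.0 (0 (0 0 (0 0)))) (λ.λ.0 1)
  [1] (λ.λ.0 1) ((λ.λ.0 1) ((λ.λ.0 1) (λ.λ.0 1) ((λ.λ.0 1) (λ.λ.0 1))))
  [2] λ.0 ((λ.λ.0 1) ((λ.λ.0 1) (λ.λ.0 1) ((λ.λ.0 1) (λ.λ.0 1))))
  [3] λ.0 (λ.0 ((λ.λ.0 1) (λ.λ.0 1) ((λ.λ.0 1) (λ.λ.0 1))))
  [4] λ.0 (λ.0 ((λ.0 (λ.λ.0 1)) ((λ.λ.0 1) (λ.λ.0 1))))

Answer: after 4 steps: λ.0 (λ.0 ((λ.0 (λ.λ.0 1)) ((λ.λ.0 1) (λ.λ.0 1))))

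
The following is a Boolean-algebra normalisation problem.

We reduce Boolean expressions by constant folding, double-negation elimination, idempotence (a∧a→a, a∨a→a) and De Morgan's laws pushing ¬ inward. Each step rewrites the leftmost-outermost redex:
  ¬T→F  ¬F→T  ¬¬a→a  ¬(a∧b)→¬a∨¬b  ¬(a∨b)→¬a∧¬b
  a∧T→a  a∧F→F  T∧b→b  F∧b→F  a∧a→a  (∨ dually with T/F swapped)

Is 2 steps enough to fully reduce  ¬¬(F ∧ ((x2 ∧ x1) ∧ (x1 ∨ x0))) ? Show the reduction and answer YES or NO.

  start: ¬¬(F ∧ ((x2 ∧ x1) ∧ (x1 ∨ x0)))
  step 1: F ∧ ((x2 ∧ x1) ∧ (x1 ∨ x0))
  step 2: F

Answer: YES — reaches normal form F in 2 ≤ 2 steps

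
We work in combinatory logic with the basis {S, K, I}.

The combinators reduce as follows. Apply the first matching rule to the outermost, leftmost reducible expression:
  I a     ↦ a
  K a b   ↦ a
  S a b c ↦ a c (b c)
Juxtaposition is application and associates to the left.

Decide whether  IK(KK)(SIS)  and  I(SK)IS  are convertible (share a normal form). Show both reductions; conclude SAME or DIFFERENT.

Answer: DIFFERENT — A ⇓ KK, B ⇓ S

Working:
Term A:
  start: IK(KK)(SIS)
  step 1: K(KK)(SIS)
  step 2: KK

Term B:
  start: I(SK)IS
  step 1: SKIS
  step 2: KS(IS)
  step 3: S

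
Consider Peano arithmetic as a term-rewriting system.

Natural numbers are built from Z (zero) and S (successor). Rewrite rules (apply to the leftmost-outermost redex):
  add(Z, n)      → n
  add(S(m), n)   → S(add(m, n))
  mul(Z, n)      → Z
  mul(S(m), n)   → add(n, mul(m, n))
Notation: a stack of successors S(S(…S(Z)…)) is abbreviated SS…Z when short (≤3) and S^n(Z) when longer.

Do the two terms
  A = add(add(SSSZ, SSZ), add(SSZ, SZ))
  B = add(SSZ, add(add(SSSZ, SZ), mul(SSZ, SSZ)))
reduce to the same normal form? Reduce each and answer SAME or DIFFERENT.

Term A:
  start: add(add(SSSZ, SSZ), add(SSZ, SZ))
  step 1: add(S(add(SSZ, SSZ)), add(SSZ, SZ))
  step 2: S(add(add(SSZ, SSZ), add(SSZ, SZ)))
  step 3: S(add(S(add(SZ, SSZ)), add(SSZ, SZ)))
  step 4: S(S(add(add(SZ, SSZ), add(SSZ, SZ))))
  step 5: S(S(add(S(add(Z, SSZ)), add(SSZ, SZ))))
  step 6: S(S(S(add(add(Z, SSZ), add(SSZ, SZ)))))
  step 7: S(S(S(add(SSZ, add(SSZ, SZ)))))
  step 8: S(S(S(S(add(SZ, add(SSZ, SZ))))))
  step 9: S(S(S(S(S(add(Z, add(SSZ, SZ)))))))
  step 10: S(S(S(S(S(add(SSZ, SZ))))))
  step 11: S(S(S(S(S(S(add(SZ, SZ)))))))
  step 12: S(S(S(S(S(S(S(add(Z, SZ))))))))
  step 13: S^8(Z)

Term B:
  start: add(SSZ, add(add(SSSZ, SZ), mul(SSZ, SSZ)))
  step 1: S(add(SZ, add(add(SSSZ, SZ), mul(SSZ, SSZ))))
  step 2: S(S(add(Z, add(add(SSSZ, SZ), mul(SSZ, SSZ)))))
  step 3: S(S(add(add(SSSZ, SZ), mul(SSZ, SSZ))))
  step 4: S(S(add(S(add(SSZ, SZ)), mul(SSZ, SSZ))))
  step 5: S(S(S(add(add(SSZ, SZ), mul(SSZ, SSZ)))))
  step 6: S(S(S(add(S(add(SZ, SZ)), mul(SSZ, SSZ)))))
  step 7: S(S(S(S(add(add(SZ, SZ), mul(SSZ, SSZ))))))
  step 8: S(S(S(S(add(S(add(Z, SZ)), mul(SSZ, SSZ))))))
  step 9: S(S(S(S(S(add(add(Z, SZ), mul(SSZ, SSZ)))))))
  step 10: S(S(S(S(S(add(SZ, mul(SSZ, SSZ)))))))
  step 11: S(S(S(S(S(S(add(Z, mul(SSZ, SSZ))))))))
  step 12: S(S(S(S(S(S(mul(SSZ, SSZ)))))))
  step 13: S(S(S(S(S(S(add(SSZ, mul(SZ, SSZ))))))))
  step 14: S(S(S(S(S(S(S(add(SZ, mul(SZ, SSZ)))))))))
  step 15: S(S(S(S(S(S(S(S(add(Z, mul(SZ, SSZ))))))))))
  step 16: S(S(S(S(S(S(S(S(mul(SZ, SSZ)))))))))
  step 17: S(S(S(S(S(S(S(S(add(SSZ, mul(Z, SSZ))))))))))
  step 18: S(S(S(S(S(S(S(S(S(add(SZ, mul(Z, SSZ)))))))))))
  step 19: S(S(S(S(S(S(S(S(S(S(add(Z, mul(Z, SSZ))))))))))))
  step 20: S(S(S(S(S(S(S(S(S(S(mul(Z, SSZ)))))))))))
  step 21: S^10(Z)

Answer: DIFFERENT — A ⇓ S^8(Z), B ⇓ S^10(Z)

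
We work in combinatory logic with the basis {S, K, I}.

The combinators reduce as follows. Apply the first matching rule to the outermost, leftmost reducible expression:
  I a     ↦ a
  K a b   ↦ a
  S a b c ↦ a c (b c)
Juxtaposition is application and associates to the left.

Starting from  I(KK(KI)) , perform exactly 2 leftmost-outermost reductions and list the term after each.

  start: I(KK(KI))
  [1] KK(KI)
  [2] K

Answer: after 2 steps: K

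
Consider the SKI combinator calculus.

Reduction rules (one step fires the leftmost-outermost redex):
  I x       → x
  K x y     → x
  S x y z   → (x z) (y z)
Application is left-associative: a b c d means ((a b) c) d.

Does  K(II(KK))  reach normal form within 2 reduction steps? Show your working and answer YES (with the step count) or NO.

Answer: YES — reaches normal form K(KK) in 2 ≤ 2 steps

Working:
  start: K(II(KK))
  step 1: K(I(KK))
  step 2: K(KK)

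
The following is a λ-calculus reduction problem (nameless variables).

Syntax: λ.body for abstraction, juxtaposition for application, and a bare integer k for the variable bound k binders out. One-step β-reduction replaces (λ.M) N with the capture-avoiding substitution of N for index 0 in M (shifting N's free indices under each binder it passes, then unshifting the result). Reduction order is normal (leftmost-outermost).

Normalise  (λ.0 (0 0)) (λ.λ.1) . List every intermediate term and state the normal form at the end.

Answer: normal form = λ.λ.λ.λ.1  (in 3 steps)

Working:
  start: (λ.0 (0 0)) (λ.λ.1)
  step 1: (λ.λ.1) ((λ.λ.1) (λ.λ.1))
  step 2: λ.(λ.λ.1) (λ.λ.1)
  step 3: λ.λ.λ.λ.1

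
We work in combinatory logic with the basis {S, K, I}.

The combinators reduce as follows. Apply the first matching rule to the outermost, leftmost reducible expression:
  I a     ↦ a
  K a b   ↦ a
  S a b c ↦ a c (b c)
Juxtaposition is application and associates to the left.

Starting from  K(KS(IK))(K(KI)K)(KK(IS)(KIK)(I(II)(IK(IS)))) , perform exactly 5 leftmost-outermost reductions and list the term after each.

Answer: after 5 steps: SI

Working:
  start: K(KS(IK))(K(KI)K)(KK(IS)(KIK)(I(II)(IK(IS))))
  [1] KS(IK)(KK(IS)(KIK)(I(II)(IK(IS))))
  [2] S(KK(IS)(KIK)(I(II)(IK(IS))))
  [3] S(K(KIK)(I(II)(IK(IS))))
  [4] S(KIK)
  [5] SI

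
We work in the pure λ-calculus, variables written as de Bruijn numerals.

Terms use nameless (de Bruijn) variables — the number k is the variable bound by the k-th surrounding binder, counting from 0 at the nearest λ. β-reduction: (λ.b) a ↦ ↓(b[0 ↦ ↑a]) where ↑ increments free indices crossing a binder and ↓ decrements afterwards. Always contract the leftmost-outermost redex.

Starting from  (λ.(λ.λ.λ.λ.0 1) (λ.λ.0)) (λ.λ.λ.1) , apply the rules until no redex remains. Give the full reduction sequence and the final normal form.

Answer: normal form = λ.λ.λ.0 1  (in 2 steps)

Reduction:
  start: (λ.(λ.λ.λ.λ.0 1) (λ.λ.0)) (λ.λ.λ.1)
  [1] (λ.λ.λ.λ.0 1) (λ.λ.0)
  [2] λ.λ.λ.0 1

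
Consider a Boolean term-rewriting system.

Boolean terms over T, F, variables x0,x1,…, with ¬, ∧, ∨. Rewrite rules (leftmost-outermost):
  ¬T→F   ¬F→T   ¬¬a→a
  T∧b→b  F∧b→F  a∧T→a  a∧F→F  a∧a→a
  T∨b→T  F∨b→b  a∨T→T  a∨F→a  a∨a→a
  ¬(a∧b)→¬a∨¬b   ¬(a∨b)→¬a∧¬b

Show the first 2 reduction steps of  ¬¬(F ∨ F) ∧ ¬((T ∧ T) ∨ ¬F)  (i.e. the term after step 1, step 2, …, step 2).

  start: ¬¬(F ∨ F) ∧ ¬((T ∧ T) ∨ ¬F)
  step 1: (F ∨ F) ∧ ¬((T ∧ T) ∨ ¬F)
  step 2: F ∧ ¬((T ∧ T) ∨ ¬F)

Answer: after 2 steps: F ∧ ¬((T ∧ T) ∨ ¬F)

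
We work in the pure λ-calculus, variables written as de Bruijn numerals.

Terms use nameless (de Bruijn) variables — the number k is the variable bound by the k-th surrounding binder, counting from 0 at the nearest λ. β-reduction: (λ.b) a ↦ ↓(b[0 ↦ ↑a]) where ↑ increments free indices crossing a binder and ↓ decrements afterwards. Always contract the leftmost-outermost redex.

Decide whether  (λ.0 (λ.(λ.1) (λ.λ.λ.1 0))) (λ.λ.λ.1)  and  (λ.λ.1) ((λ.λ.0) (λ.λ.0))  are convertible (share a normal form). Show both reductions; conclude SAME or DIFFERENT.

Answer: DIFFERENT — A ⇓ λ.λ.1, B ⇓ λ.λ.0

Working:
Term A:
  start: (λ.0 (λ.(λ.1) (λ.λ.λ.1 0))) (λ.λ.λ.1)
  [1] (λ.λ.λ.1) (λ.(λ.1) (λ.λ.λ.1 0))
  [2] λ.λ.1

Term B:
  start: (λ.λ.1) ((λ.λ.0) (λ.λ.0))
  [1] λ.(λ.λ.0) (λ.λ.0)
  [2] λ.λ.0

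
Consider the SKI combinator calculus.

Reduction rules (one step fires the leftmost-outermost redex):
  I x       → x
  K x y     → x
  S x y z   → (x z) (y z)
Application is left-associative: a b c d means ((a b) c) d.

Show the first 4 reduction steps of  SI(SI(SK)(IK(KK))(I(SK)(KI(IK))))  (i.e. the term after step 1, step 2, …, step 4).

  start: SI(SI(SK)(IK(KK))(I(SK)(KI(IK))))
  step 1: SI(I(IK(KK))(SK(IK(KK)))(I(SK)(KI(IK))))
  step 2: SI(IK(KK)(SK(IK(KK)))(I(SK)(KI(IK))))
  step 3: SI(K(KK)(SK(IK(KK)))(I(SK)(KI(IK))))
  step 4: SI(KK(I(SK)(KI(IK))))

Answer: after 4 steps: SI(KK(I(SK)(KI(IK))))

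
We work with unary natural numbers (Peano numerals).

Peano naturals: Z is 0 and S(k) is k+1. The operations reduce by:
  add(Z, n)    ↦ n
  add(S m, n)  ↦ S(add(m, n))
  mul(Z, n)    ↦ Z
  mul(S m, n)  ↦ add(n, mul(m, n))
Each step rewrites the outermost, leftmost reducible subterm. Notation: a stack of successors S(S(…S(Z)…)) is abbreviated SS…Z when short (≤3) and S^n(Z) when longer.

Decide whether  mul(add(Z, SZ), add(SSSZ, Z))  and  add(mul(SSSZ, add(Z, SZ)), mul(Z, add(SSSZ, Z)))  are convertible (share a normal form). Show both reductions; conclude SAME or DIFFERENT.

Answer: SAME — A ⇓ SSSZ, B ⇓ SSSZ

Reduction:
Term A:
  start: mul(add(Z, SZ), add(SSSZ, Z))
  step 1: mul(SZ, add(SSSZ, Z))
  step 2: add(add(SSSZ, Z), mul(Z, add(SSSZ, Z)))
  step 3: add(S(add(SSZ, Z)), mul(Z, add(SSSZ, Z)))
  step 4: S(add(add(SSZ, Z), mul(Z, add(SSSZ, Z))))
  step 5: S(add(S(add(SZ, Z)), mul(Z, add(SSSZ, Z))))
  step 6: S(S(add(add(SZ, Z), mul(Z, add(SSSZ, Z)))))
  step 7: S(S(add(S(add(Z, Z)), mul(Z, add(SSSZ, Z)))))
  step 8: S(S(S(add(add(Z, Z), mul(Z, add(SSSZ, Z))))))
  step 9: S(S(S(add(Z, mul(Z, add(SSSZ, Z))))))
  step 10: S(S(S(mul(Z, add(SSSZ, Z)))))
  step 11: SSSZ

Term B:
  start: add(mul(SSSZ, add(Z, SZ)), mul(Z, add(SSSZ, Z)))
  step 1: add(add(add(Z, SZ), mul(SSZ, add(Z, SZ))), mul(Z, add(SSSZ, Z)))
  step 2: add(add(SZ, mul(SSZ, add(Z, SZ))), mul(Z, add(SSSZ, Z)))
  step 3: add(S(add(Z, mul(SSZ, add(Z, SZ)))), mul(Z, add(SSSZ, Z)))
  step 4: S(add(add(Z, mul(SSZ, add(Z, SZ))), mul(Z, add(SSSZ, Z))))
  step 5: S(add(mul(SSZ, add(Z, SZ)), mul(Z, add(SSSZ, Z))))
  step 6: S(add(add(add(Z, SZ), mul(SZ, add(Z, SZ))), mul(Z, add(SSSZ, Z))))
  step 7: S(add(add(SZ, mul(SZ, add(Z, SZ))), mul(Z, add(SSSZ, Z))))
  step 8: S(add(S(add(Z, mul(SZ, add(Z, SZ)))), mul(Z, add(SSSZ, Z))))
  step 9: S(S(add(add(Z, mul(SZ, add(Z, SZ))), mul(Z, add(SSSZ, Z)))))
  step 10: S(S(add(mul(SZ, add(Z, SZ)), mul(Z, add(SSSZ, Z)))))
  step 11: S(S(add(add(add(Z, SZ), mul(Z, add(Z, SZ))), mul(Z, add(SSSZ, Z)))))
  step 12: S(S(add(add(SZ, mul(Z, add(Z, SZ))), mul(Z, add(SSSZ, Z)))))
  step 13: S(S(add(S(add(Z, mul(Z, add(Z, SZ)))), mul(Z, add(SSSZ, Z)))))
  step 14: S(S(S(add(add(Z, mul(Z, add(Z, SZ))), mul(Z, add(SSSZ, Z))))))
  step 15: S(S(S(add(mul(Z, add(Z, SZ)), mul(Z, add(SSSZ, Z))))))
  step 16: S(S(S(add(Z, mul(Z, add(SSSZ, Z))))))
  step 17: S(S(S(mul(Z, add(SSSZ, Z)))))
  step 18: SSSZ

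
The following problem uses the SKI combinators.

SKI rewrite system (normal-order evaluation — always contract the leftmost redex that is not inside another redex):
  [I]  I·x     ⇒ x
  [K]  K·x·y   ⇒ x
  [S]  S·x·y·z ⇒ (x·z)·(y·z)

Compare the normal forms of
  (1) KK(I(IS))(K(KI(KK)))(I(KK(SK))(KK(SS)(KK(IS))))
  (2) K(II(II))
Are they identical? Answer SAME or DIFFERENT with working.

Term A:
  start: KK(I(IS))(K(KI(KK)))(I(KK(SK))(KK(SS)(KK(IS))))
  →1  K(K(KI(KK)))(I(KK(SK))(KK(SS)(KK(IS))))
  →2  K(KI(KK))
  →3  KI

Term B:
  start: K(II(II))
  →1  K(I(II))
  →2  K(II)
  →3  KI

Answer: SAME — A ⇓ KI, B ⇓ KI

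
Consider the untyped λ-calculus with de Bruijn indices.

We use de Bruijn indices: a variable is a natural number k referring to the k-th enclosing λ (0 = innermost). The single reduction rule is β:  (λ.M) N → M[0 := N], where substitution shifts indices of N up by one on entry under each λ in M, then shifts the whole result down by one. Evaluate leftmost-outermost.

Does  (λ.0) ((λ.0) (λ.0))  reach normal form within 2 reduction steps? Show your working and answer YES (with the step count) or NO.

Answer: YES — reaches normal form λ.0 in 2 ≤ 2 steps

Derivation:
  start: (λ.0) ((λ.0) (λ.0))
  step 1: (λ.0) (λ.0)
  step 2: λ.0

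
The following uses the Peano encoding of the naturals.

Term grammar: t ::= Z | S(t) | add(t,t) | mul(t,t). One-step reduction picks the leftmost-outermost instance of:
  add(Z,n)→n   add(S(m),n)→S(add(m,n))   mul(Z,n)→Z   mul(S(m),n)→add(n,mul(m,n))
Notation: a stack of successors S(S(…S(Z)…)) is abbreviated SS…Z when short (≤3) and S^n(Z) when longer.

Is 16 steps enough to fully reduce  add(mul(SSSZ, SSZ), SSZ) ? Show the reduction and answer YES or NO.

  start: add(mul(SSSZ, SSZ), SSZ)
  →1  add(add(SSZ, mul(SSZ, SSZ)), SSZ)
  →2  add(S(add(SZ, mul(SSZ, SSZ))), SSZ)
  →3  S(add(add(SZ, mul(SSZ, SSZ)), SSZ))
  →4  S(add(S(add(Z, mul(SSZ, SSZ))), SSZ))
  →5  S(S(add(add(Z, mul(SSZ, SSZ)), SSZ)))
  →6  S(S(add(mul(SSZ, SSZ), SSZ)))
  →7  S(S(add(add(SSZ, mul(SZ, SSZ)), SSZ)))
  →8  S(S(add(S(add(SZ, mul(SZ, SSZ))), SSZ)))
  →9  S(S(S(add(add(SZ, mul(SZ, SSZ)), SSZ))))
  →10  S(S(S(add(S(add(Z, mul(SZ, SSZ))), SSZ))))
  →11  S(S(S(S(add(add(Z, mul(SZ, SSZ)), SSZ)))))
  →12  S(S(S(S(add(mul(SZ, SSZ), SSZ)))))
  →13  S(S(S(S(add(add(SSZ, mul(Z, SSZ)), SSZ)))))
  →14  S(S(S(S(add(S(add(SZ, mul(Z, SSZ))), SSZ)))))
  →15  S(S(S(S(S(add(add(SZ, mul(Z, SSZ)), SSZ))))))
  →16  S(S(S(S(S(add(S(add(Z, mul(Z, SSZ))), SSZ))))))

Answer: NO — after 16 steps the term is S(S(S(S(S(add(S(add(Z, mul(Z, SSZ))), SSZ)))))), not yet normal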